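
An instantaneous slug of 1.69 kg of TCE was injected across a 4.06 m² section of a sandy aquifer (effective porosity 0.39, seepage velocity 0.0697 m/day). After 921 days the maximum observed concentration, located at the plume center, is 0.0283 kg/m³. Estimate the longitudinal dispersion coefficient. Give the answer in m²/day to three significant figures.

0.123 m²/day

At the plume center C_max = M/(n_e·A·√(4πDt)), so D = M²/(4πt·(n_e·A·C_max)²).
n_e·A·C_max = 0.39 × 4.06 × 0.0283 = 0.04481 kg/m.
D = 1.69²/(4π × 921 × 0.04481²) = 0.123 m²/day.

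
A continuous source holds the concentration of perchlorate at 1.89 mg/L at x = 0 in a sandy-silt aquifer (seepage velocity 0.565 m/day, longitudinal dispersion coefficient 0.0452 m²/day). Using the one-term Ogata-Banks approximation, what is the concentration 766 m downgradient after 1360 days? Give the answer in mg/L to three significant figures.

For a continuous step input, C/C₀ ≈ ½·erfc((x−vt)/(2√(Dt))).
vt = 0.565 × 1360 = 768.4 m and 2√(Dt) = 2√(0.0452 × 1360) = 15.68 m.
Argument (x−vt)/(2√(Dt)) = (766 − 768.4)/15.68 = -0.1531; ½·erfc(-0.1531) = 0.5857.
C = 1.89 × 0.5857 = 1.11 mg/L.

1.11 mg/L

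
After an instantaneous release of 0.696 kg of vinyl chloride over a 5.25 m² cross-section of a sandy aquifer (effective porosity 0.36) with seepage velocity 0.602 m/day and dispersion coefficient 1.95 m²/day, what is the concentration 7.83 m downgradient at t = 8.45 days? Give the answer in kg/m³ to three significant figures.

0.0228 kg/m³

For an instantaneous plane source, C(x,t) = M/(n_e·A·√(4πDt)) · exp(−(x−vt)²/(4Dt)), with n_e·A the pore (flow) area.
Plume center vt = 0.602 × 8.45 = 5.0869 m, so the well at 7.83 m is 2.7431 m downgradient of the peak.
√(4πDt) = 14.39 m, giving peak height M/(n_e·A·√(4πDt)) = 0.696/(0.36 × 5.25 × 14.39) = 0.02559 kg/m³.
(x−vt)²/(4Dt) = (2.7431)²/(4 × 1.95 × 8.45) = 0.1142; exp(−0.1142) = 0.8921.
C = 0.02559 × 0.8921 = 0.0228 kg/m³.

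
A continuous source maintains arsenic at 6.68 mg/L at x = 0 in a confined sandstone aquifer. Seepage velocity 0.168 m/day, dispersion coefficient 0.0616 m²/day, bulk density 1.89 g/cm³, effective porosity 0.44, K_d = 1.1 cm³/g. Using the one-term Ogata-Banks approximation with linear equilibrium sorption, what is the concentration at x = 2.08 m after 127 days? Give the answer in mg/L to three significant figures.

Retardation factor R = 1 + ρ_b·K_d/n = 1 + 1.89 × 1.1/0.44 = 5.725.
Sorption retards both mechanisms: v_R = v/R = 0.02934 m/day, D_R = D/R = 0.01076 m²/day.
v_R·t = 0.02934 × 127 = 3.72618 m; 2√(D_R t) = 2.338 m; argument = (2.08 − 3.72618)/2.338 = -0.7041.
C = C₀ × ½·erfc(-0.7041) = 6.68 × 0.8403 = 5.61 mg/L.

5.61 mg/L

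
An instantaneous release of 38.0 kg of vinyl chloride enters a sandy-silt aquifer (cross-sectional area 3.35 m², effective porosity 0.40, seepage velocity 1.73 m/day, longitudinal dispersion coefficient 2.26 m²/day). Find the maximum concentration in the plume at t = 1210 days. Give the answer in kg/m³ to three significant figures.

The peak of an instantaneous 1D plume sits at x = vt; there the Gaussian factor is 1 and C_max = M/(n_e·A·√(4πDt)), where n_e·A is the pore area the mass is dissolved in.
√(4πDt) = √(4π × 2.26 × 1210) = 185.4 m, so C_max = 38.0/(0.40 × 3.35 × 185.4) = 0.153 kg/m³.

0.153 kg/m³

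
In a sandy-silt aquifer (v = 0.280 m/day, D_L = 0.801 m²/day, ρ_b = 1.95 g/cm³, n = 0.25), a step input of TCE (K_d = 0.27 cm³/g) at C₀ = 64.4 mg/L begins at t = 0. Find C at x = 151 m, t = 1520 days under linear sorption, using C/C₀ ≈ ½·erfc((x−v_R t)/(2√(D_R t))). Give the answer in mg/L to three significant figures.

19.9 mg/L

Retardation factor R = 1 + ρ_b·K_d/n = 1 + 1.95 × 0.27/0.25 = 3.106.
Sorption retards both mechanisms: v_R = v/R = 0.09015 m/day, D_R = D/R = 0.2579 m²/day.
v_R·t = 0.09015 × 1520 = 137.028 m; 2√(D_R t) = 39.60 m; argument = (151 − 137.028)/39.60 = 0.3528.
C = C₀ × ½·erfc(0.3528) = 64.4 × 0.3089 = 19.9 mg/L.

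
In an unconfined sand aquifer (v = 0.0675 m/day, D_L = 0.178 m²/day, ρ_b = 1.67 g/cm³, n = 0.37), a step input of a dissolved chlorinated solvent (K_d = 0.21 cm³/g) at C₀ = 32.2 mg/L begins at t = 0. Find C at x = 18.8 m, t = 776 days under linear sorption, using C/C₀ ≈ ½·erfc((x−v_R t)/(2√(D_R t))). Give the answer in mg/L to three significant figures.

24.2 mg/L

Retardation factor R = 1 + ρ_b·K_d/n = 1 + 1.67 × 0.21/0.37 = 1.948.
Sorption retards both mechanisms: v_R = v/R = 0.03465 m/day, D_R = D/R = 0.09138 m²/day.
v_R·t = 0.03465 × 776 = 26.8884 m; 2√(D_R t) = 16.84 m; argument = (18.8 − 26.8884)/16.84 = -0.4803.
C = C₀ × ½·erfc(-0.4803) = 32.2 × 0.7515 = 24.2 mg/L.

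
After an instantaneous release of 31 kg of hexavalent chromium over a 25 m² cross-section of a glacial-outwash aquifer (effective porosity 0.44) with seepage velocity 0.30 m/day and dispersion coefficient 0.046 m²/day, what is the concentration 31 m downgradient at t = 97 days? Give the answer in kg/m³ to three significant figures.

0.307 kg/m³

For an instantaneous plane source, C(x,t) = M/(n_e·A·√(4πDt)) · exp(−(x−vt)²/(4Dt)), with n_e·A the pore (flow) area.
Plume center vt = 0.30 × 97 = 29.1 m, so the well at 31 m is 1.9 m downgradient of the peak.
√(4πDt) = 7.488 m, giving peak height M/(n_e·A·√(4πDt)) = 31/(0.44 × 25 × 7.488) = 0.3764 kg/m³.
(x−vt)²/(4Dt) = (1.9)²/(4 × 0.046 × 97) = 0.2023; exp(−0.2023) = 0.8168.
C = 0.3764 × 0.8168 = 0.307 kg/m³.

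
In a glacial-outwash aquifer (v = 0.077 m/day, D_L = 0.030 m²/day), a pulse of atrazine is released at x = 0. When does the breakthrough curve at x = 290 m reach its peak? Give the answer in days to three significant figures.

3760 days

For the 1D instantaneous-source solution, setting ∂C/∂t = 0 at fixed x gives v²t² + 2Dt − x² = 0, so t = (√(D² + v²x²) − D)/v².
√(D² + v²x²) = √(0.030² + 0.077² × 290²) = 22.33; v² = 0.005929.
t = (22.33 − 0.030)/0.005929 = 3760 days (vs. the pure-advection estimate x/v = 3770 d).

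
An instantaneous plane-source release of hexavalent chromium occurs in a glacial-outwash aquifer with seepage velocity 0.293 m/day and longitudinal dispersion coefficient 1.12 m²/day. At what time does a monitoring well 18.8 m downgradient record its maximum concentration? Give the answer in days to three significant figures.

For the 1D instantaneous-source solution, setting ∂C/∂t = 0 at fixed x gives v²t² + 2Dt − x² = 0, so t = (√(D² + v²x²) − D)/v².
√(D² + v²x²) = √(1.12² + 0.293² × 18.8²) = 5.621; v² = 0.085849.
t = (5.621 − 1.12)/0.085849 = 52.4 days (vs. the pure-advection estimate x/v = 64.2 d).

52.4 days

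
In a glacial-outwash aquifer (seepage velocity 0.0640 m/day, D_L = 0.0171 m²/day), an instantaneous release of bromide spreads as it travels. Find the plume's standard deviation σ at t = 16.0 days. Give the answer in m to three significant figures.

Dispersive spreading gives a Gaussian with σ² = 2Dt; advection only shifts the center.
σ = √(2 × 0.0171 × 16.0) = 0.740 m.

0.740 m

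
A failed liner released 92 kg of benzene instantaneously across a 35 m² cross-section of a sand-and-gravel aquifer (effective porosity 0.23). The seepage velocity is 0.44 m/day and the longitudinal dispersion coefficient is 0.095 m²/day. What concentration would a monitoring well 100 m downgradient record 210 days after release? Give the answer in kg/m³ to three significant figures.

0.350 kg/m³

For an instantaneous plane source, C(x,t) = M/(n_e·A·√(4πDt)) · exp(−(x−vt)²/(4Dt)), with n_e·A the pore (flow) area.
Plume center vt = 0.44 × 210 = 92.4 m, so the well at 100 m is 7.6 m downgradient of the peak.
√(4πDt) = 15.83 m, giving peak height M/(n_e·A·√(4πDt)) = 92/(0.23 × 35 × 15.83) = 0.7220 kg/m³.
(x−vt)²/(4Dt) = (7.6)²/(4 × 0.095 × 210) = 0.7238; exp(−0.7238) = 0.4849.
C = 0.7220 × 0.4849 = 0.350 kg/m³.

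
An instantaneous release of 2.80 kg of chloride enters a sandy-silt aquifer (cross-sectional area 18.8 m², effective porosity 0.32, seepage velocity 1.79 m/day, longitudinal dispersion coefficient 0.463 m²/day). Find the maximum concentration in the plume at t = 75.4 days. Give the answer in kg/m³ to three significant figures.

The peak of an instantaneous 1D plume sits at x = vt; there the Gaussian factor is 1 and C_max = M/(n_e·A·√(4πDt)), where n_e·A is the pore area the mass is dissolved in.
√(4πDt) = √(4π × 0.463 × 75.4) = 20.95 m, so C_max = 2.80/(0.32 × 18.8 × 20.95) = 0.0222 kg/m³.

0.0222 kg/m³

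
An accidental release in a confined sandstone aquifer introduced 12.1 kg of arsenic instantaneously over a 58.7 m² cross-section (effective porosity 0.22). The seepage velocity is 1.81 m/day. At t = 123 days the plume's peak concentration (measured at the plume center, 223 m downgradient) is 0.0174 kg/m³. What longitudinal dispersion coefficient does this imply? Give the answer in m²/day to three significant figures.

At the plume center C_max = M/(n_e·A·√(4πDt)), so D = M²/(4πt·(n_e·A·C_max)²).
n_e·A·C_max = 0.22 × 58.7 × 0.0174 = 0.2247 kg/m.
D = 12.1²/(4π × 123 × 0.2247²) = 1.88 m²/day.

1.88 m²/day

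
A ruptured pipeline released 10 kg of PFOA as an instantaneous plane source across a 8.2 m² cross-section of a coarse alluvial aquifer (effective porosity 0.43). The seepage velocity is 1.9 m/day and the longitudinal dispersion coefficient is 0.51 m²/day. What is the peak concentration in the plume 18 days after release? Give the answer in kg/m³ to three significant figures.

0.264 kg/m³

The peak of an instantaneous 1D plume sits at x = vt; there the Gaussian factor is 1 and C_max = M/(n_e·A·√(4πDt)), where n_e·A is the pore area the mass is dissolved in.
√(4πDt) = √(4π × 0.51 × 18) = 10.74 m, so C_max = 10/(0.43 × 8.2 × 10.74) = 0.264 kg/m³.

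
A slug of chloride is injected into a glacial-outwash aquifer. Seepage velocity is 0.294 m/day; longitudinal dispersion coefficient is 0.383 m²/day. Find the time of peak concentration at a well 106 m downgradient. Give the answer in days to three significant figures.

356 days

For the 1D instantaneous-source solution, setting ∂C/∂t = 0 at fixed x gives v²t² + 2Dt − x² = 0, so t = (√(D² + v²x²) − D)/v².
√(D² + v²x²) = √(0.383² + 0.294² × 106²) = 31.17; v² = 0.086436.
t = (31.17 − 0.383)/0.086436 = 356 days (vs. the pure-advection estimate x/v = 361 d).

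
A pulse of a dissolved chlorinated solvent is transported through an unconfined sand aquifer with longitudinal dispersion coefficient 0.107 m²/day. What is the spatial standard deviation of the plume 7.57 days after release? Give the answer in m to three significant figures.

Dispersive spreading gives a Gaussian with σ² = 2Dt; advection only shifts the center.
σ = √(2 × 0.107 × 7.57) = 1.27 m.

1.27 m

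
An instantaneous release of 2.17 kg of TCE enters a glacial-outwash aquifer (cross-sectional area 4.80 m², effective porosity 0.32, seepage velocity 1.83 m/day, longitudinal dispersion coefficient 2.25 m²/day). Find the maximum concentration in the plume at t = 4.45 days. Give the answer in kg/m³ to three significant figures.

The peak of an instantaneous 1D plume sits at x = vt; there the Gaussian factor is 1 and C_max = M/(n_e·A·√(4πDt)), where n_e·A is the pore area the mass is dissolved in.
√(4πDt) = √(4π × 2.25 × 4.45) = 11.22 m, so C_max = 2.17/(0.32 × 4.80 × 11.22) = 0.126 kg/m³.

0.126 kg/m³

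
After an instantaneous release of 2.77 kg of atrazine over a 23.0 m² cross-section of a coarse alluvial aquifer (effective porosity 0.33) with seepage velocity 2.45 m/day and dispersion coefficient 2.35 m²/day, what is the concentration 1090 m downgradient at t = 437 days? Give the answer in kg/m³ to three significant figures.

0.00293 kg/m³

For an instantaneous plane source, C(x,t) = M/(n_e·A·√(4πDt)) · exp(−(x−vt)²/(4Dt)), with n_e·A the pore (flow) area.
Plume center vt = 2.45 × 437 = 1070.65 m, so the well at 1090 m is 19.35 m downgradient of the peak.
√(4πDt) = 113.6 m, giving peak height M/(n_e·A·√(4πDt)) = 2.77/(0.33 × 23.0 × 113.6) = 0.003213 kg/m³.
(x−vt)²/(4Dt) = (19.35)²/(4 × 2.35 × 437) = 0.09115; exp(−0.09115) = 0.9129.
C = 0.003213 × 0.9129 = 0.00293 kg/m³.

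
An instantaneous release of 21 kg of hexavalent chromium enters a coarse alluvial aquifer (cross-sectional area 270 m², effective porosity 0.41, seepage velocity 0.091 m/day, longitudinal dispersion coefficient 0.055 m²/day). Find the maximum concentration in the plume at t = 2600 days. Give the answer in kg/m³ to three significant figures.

0.00448 kg/m³

The peak of an instantaneous 1D plume sits at x = vt; there the Gaussian factor is 1 and C_max = M/(n_e·A·√(4πDt)), where n_e·A is the pore area the mass is dissolved in.
√(4πDt) = √(4π × 0.055 × 2600) = 42.39 m, so C_max = 21/(0.41 × 270 × 42.39) = 0.00448 kg/m³.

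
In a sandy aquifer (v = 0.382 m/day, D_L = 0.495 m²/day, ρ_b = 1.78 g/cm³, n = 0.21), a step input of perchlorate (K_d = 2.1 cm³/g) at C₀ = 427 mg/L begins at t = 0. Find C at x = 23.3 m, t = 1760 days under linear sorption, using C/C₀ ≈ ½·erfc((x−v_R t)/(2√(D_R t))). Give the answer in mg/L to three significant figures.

Retardation factor R = 1 + ρ_b·K_d/n = 1 + 1.78 × 2.1/0.21 = 18.80.
Sorption retards both mechanisms: v_R = v/R = 0.02032 m/day, D_R = D/R = 0.02633 m²/day.
v_R·t = 0.02032 × 1760 = 35.7632 m; 2√(D_R t) = 13.61 m; argument = (23.3 − 35.7632)/13.61 = -0.9157.
C = C₀ × ½·erfc(-0.9157) = 427 × 0.9023 = 385 mg/L.

385 mg/L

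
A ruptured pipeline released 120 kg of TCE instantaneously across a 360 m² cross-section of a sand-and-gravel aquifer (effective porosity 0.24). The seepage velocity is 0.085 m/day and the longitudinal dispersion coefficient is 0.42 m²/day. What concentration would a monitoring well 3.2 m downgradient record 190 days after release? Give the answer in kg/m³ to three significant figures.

For an instantaneous plane source, C(x,t) = M/(n_e·A·√(4πDt)) · exp(−(x−vt)²/(4Dt)), with n_e·A the pore (flow) area.
Plume center vt = 0.085 × 190 = 16.15 m, so the well at 3.2 m is 12.95 m upgradient of the peak.
√(4πDt) = 31.67 m, giving peak height M/(n_e·A·√(4πDt)) = 120/(0.24 × 360 × 31.67) = 0.04386 kg/m³.
(x−vt)²/(4Dt) = (-12.95)²/(4 × 0.42 × 190) = 0.5254; exp(−0.5254) = 0.5913.
C = 0.04386 × 0.5913 = 0.0259 kg/m³.

0.0259 kg/m³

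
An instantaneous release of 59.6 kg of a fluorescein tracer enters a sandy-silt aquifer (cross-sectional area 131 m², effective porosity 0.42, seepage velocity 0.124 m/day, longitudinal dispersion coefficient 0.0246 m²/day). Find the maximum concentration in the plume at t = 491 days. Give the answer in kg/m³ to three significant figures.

0.0879 kg/m³

The peak of an instantaneous 1D plume sits at x = vt; there the Gaussian factor is 1 and C_max = M/(n_e·A·√(4πDt)), where n_e·A is the pore area the mass is dissolved in.
√(4πDt) = √(4π × 0.0246 × 491) = 12.32 m, so C_max = 59.6/(0.42 × 131 × 12.32) = 0.0879 kg/m³.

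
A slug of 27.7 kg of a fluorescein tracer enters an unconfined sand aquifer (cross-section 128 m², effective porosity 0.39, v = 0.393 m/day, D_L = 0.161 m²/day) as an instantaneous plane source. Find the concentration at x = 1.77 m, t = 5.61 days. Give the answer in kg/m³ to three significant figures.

For an instantaneous plane source, C(x,t) = M/(n_e·A·√(4πDt)) · exp(−(x−vt)²/(4Dt)), with n_e·A the pore (flow) area.
Plume center vt = 0.393 × 5.61 = 2.20473 m, so the well at 1.77 m is 0.43473 m upgradient of the peak.
√(4πDt) = 3.369 m, giving peak height M/(n_e·A·√(4πDt)) = 27.7/(0.39 × 128 × 3.369) = 0.1647 kg/m³.
(x−vt)²/(4Dt) = (-0.43473)²/(4 × 0.161 × 5.61) = 0.05231; exp(−0.05231) = 0.9490.
C = 0.1647 × 0.9490 = 0.156 kg/m³.

0.156 kg/m³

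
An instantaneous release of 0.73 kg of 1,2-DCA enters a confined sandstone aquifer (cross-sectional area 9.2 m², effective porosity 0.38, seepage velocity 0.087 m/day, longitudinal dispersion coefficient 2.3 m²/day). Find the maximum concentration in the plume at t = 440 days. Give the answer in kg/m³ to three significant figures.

The peak of an instantaneous 1D plume sits at x = vt; there the Gaussian factor is 1 and C_max = M/(n_e·A·√(4πDt)), where n_e·A is the pore area the mass is dissolved in.
√(4πDt) = √(4π × 2.3 × 440) = 112.8 m, so C_max = 0.73/(0.38 × 9.2 × 112.8) = 0.00185 kg/m³.

0.00185 kg/m³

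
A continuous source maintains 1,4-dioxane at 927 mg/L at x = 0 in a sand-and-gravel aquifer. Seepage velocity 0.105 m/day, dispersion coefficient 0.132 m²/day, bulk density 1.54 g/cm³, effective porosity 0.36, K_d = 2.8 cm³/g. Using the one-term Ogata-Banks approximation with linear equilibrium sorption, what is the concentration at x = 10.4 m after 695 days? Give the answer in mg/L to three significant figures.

Retardation factor R = 1 + ρ_b·K_d/n = 1 + 1.54 × 2.8/0.36 = 12.98.
Sorption retards both mechanisms: v_R = v/R = 0.008089 m/day, D_R = D/R = 0.01017 m²/day.
v_R·t = 0.008089 × 695 = 5.621855 m; 2√(D_R t) = 5.317 m; argument = (10.4 − 5.621855)/5.317 = 0.8987.
C = C₀ × ½·erfc(0.8987) = 927 × 0.1019 = 94.5 mg/L.

94.5 mg/L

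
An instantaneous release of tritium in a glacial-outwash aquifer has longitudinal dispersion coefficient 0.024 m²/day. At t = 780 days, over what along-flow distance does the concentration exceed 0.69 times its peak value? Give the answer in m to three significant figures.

10.5 m

The plume is Gaussian with σ = √(2Dt) = √(2 × 0.024 × 780) = 6.119 m.
C/C_peak = exp(−Δx²/(2σ²)) = 0.69 ⇒ Δx = σ·√(−2 ln 0.69) = 6.119 × 0.8615 = 5.272 m.
Width = 2Δx = 10.5 m.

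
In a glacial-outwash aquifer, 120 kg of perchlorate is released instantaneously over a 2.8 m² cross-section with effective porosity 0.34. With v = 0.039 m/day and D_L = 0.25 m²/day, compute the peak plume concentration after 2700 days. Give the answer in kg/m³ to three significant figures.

1.37 kg/m³

The peak of an instantaneous 1D plume sits at x = vt; there the Gaussian factor is 1 and C_max = M/(n_e·A·√(4πDt)), where n_e·A is the pore area the mass is dissolved in.
√(4πDt) = √(4π × 0.25 × 2700) = 92.10 m, so C_max = 120/(0.34 × 2.8 × 92.10) = 1.37 kg/m³.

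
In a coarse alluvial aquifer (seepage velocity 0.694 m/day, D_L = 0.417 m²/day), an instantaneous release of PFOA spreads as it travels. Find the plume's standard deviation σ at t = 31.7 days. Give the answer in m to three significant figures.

5.14 m

Dispersive spreading gives a Gaussian with σ² = 2Dt; advection only shifts the center.
σ = √(2 × 0.417 × 31.7) = 5.14 m.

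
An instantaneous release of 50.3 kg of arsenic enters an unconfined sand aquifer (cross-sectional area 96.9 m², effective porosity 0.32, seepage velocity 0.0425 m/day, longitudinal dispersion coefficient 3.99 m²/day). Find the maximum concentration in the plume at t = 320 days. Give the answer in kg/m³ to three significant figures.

The peak of an instantaneous 1D plume sits at x = vt; there the Gaussian factor is 1 and C_max = M/(n_e·A·√(4πDt)), where n_e·A is the pore area the mass is dissolved in.
√(4πDt) = √(4π × 3.99 × 320) = 126.7 m, so C_max = 50.3/(0.32 × 96.9 × 126.7) = 0.0128 kg/m³.

0.0128 kg/m³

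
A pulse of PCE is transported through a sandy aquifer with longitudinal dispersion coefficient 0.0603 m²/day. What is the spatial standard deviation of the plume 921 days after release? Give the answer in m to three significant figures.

Dispersive spreading gives a Gaussian with σ² = 2Dt; advection only shifts the center.
σ = √(2 × 0.0603 × 921) = 10.5 m.

10.5 m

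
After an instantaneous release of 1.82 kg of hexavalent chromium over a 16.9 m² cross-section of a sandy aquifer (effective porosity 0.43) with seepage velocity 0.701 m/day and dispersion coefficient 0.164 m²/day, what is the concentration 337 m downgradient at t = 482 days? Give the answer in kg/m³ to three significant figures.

For an instantaneous plane source, C(x,t) = M/(n_e·A·√(4πDt)) · exp(−(x−vt)²/(4Dt)), with n_e·A the pore (flow) area.
Plume center vt = 0.701 × 482 = 337.882 m, so the well at 337 m is 0.882 m upgradient of the peak.
√(4πDt) = 31.52 m, giving peak height M/(n_e·A·√(4πDt)) = 1.82/(0.43 × 16.9 × 31.52) = 0.007946 kg/m³.
(x−vt)²/(4Dt) = (-0.882)²/(4 × 0.164 × 482) = 0.002460; exp(−0.002460) = 0.9975.
C = 0.007946 × 0.9975 = 0.00793 kg/m³.

0.00793 kg/m³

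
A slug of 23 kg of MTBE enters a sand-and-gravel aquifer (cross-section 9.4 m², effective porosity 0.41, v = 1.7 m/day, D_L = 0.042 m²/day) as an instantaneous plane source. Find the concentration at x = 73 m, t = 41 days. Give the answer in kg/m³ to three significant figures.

For an instantaneous plane source, C(x,t) = M/(n_e·A·√(4πDt)) · exp(−(x−vt)²/(4Dt)), with n_e·A the pore (flow) area.
Plume center vt = 1.7 × 41 = 69.7 m, so the well at 73 m is 3.3 m downgradient of the peak.
√(4πDt) = 4.652 m, giving peak height M/(n_e·A·√(4πDt)) = 23/(0.41 × 9.4 × 4.652) = 1.283 kg/m³.
(x−vt)²/(4Dt) = (3.3)²/(4 × 0.042 × 41) = 1.581; exp(−1.581) = 0.2058.
C = 1.283 × 0.2058 = 0.264 kg/m³.

0.264 kg/m³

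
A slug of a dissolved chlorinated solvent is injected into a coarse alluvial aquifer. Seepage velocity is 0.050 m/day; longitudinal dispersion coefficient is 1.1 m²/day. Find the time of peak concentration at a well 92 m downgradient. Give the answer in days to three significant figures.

1450 days

For the 1D instantaneous-source solution, setting ∂C/∂t = 0 at fixed x gives v²t² + 2Dt − x² = 0, so t = (√(D² + v²x²) − D)/v².
√(D² + v²x²) = √(1.1² + 0.050² × 92²) = 4.730; v² = 0.0025.
t = (4.730 − 1.1)/0.0025 = 1450 days (vs. the pure-advection estimate x/v = 1840 d).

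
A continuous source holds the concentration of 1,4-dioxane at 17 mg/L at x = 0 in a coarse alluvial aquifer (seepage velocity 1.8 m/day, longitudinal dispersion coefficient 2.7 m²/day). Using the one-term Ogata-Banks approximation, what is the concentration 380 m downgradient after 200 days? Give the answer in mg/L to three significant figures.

For a continuous step input, C/C₀ ≈ ½·erfc((x−vt)/(2√(Dt))).
vt = 1.8 × 200 = 360 m and 2√(Dt) = 2√(2.7 × 200) = 46.48 m.
Argument (x−vt)/(2√(Dt)) = (380 − 360)/46.48 = 0.4303; ½·erfc(0.4303) = 0.2714.
C = 17 × 0.2714 = 4.61 mg/L.

4.61 mg/L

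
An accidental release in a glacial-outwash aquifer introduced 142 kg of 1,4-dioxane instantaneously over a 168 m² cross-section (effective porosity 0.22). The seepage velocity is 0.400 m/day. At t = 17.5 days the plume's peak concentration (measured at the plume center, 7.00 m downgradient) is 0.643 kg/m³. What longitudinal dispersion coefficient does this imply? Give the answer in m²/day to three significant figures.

0.162 m²/day

At the plume center C_max = M/(n_e·A·√(4πDt)), so D = M²/(4πt·(n_e·A·C_max)²).
n_e·A·C_max = 0.22 × 168 × 0.643 = 23.77 kg/m.
D = 142²/(4π × 17.5 × 23.77²) = 0.162 m²/day.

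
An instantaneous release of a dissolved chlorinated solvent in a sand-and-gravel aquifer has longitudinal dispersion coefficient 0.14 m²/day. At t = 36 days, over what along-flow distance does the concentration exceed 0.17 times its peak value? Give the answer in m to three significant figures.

The plume is Gaussian with σ = √(2Dt) = √(2 × 0.14 × 36) = 3.175 m.
C/C_peak = exp(−Δx²/(2σ²)) = 0.17 ⇒ Δx = σ·√(−2 ln 0.17) = 3.175 × 1.883 = 5.979 m.
Width = 2Δx = 12.0 m.

12.0 m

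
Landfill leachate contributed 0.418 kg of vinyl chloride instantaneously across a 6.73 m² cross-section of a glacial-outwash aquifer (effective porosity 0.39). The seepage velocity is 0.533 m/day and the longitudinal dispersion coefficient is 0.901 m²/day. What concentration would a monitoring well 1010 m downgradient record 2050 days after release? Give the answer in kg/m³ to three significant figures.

0.000415 kg/m³

For an instantaneous plane source, C(x,t) = M/(n_e·A·√(4πDt)) · exp(−(x−vt)²/(4Dt)), with n_e·A the pore (flow) area.
Plume center vt = 0.533 × 2050 = 1092.65 m, so the well at 1010 m is 82.65 m upgradient of the peak.
√(4πDt) = 152.4 m, giving peak height M/(n_e·A·√(4πDt)) = 0.418/(0.39 × 6.73 × 152.4) = 0.001045 kg/m³.
(x−vt)²/(4Dt) = (-82.65)²/(4 × 0.901 × 2050) = 0.9246; exp(−0.9246) = 0.3967.
C = 0.001045 × 0.3967 = 0.000415 kg/m³.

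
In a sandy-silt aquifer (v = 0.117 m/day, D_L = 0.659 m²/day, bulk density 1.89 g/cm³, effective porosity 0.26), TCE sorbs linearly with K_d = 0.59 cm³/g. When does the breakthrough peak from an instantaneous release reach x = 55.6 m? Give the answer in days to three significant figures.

Retardation factor R = 1 + ρ_b·K_d/n = 1 + 1.89 × 0.59/0.26 = 5.289.
Sorption retards both mechanisms: v_R = v/R = 0.02212 m/day, D_R = D/R = 0.1246 m²/day.
Peak time from v_R²t² + 2D_R t − x² = 0: t = (√(D_R² + v_R²x²) − D_R)/v_R².
√(D_R² + v_R²x²) = √(0.1246² + 0.02212² × 55.6²) = 1.236; v_R² = 0.0004893.
t = (1.236 − 0.1246)/0.0004893 = 2270 days.

2270 days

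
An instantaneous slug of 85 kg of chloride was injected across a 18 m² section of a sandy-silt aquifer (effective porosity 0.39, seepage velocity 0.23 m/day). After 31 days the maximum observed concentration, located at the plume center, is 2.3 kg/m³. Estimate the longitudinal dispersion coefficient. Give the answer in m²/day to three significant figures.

0.0711 m²/day

At the plume center C_max = M/(n_e·A·√(4πDt)), so D = M²/(4πt·(n_e·A·C_max)²).
n_e·A·C_max = 0.39 × 18 × 2.3 = 16.15 kg/m.
D = 85²/(4π × 31 × 16.15²) = 0.0711 m²/day.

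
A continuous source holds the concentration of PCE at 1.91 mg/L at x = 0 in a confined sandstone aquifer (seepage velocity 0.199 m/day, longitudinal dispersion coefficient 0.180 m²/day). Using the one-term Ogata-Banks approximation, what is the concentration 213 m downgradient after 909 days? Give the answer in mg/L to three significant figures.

0.0725 mg/L

For a continuous step input, C/C₀ ≈ ½·erfc((x−vt)/(2√(Dt))).
vt = 0.199 × 909 = 180.891 m and 2√(Dt) = 2√(0.180 × 909) = 25.58 m.
Argument (x−vt)/(2√(Dt)) = (213 − 180.891)/25.58 = 1.255; ½·erfc(1.255) = 0.03796.
C = 1.91 × 0.03796 = 0.0725 mg/L.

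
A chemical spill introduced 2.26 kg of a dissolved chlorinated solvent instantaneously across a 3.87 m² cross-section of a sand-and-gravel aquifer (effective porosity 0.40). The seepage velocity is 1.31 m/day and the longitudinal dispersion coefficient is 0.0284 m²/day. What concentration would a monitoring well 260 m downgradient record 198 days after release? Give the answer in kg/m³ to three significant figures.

0.171 kg/m³

For an instantaneous plane source, C(x,t) = M/(n_e·A·√(4πDt)) · exp(−(x−vt)²/(4Dt)), with n_e·A the pore (flow) area.
Plume center vt = 1.31 × 198 = 259.38 m, so the well at 260 m is 0.62 m downgradient of the peak.
√(4πDt) = 8.406 m, giving peak height M/(n_e·A·√(4πDt)) = 2.26/(0.40 × 3.87 × 8.406) = 0.1737 kg/m³.
(x−vt)²/(4Dt) = (0.62)²/(4 × 0.0284 × 198) = 0.01709; exp(−0.01709) = 0.9831.
C = 0.1737 × 0.9831 = 0.171 kg/m³.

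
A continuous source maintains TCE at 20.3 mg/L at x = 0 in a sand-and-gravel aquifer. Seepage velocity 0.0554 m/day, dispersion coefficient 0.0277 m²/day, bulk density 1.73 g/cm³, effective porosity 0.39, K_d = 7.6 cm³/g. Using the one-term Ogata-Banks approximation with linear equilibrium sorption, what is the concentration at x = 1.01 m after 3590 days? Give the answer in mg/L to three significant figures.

Retardation factor R = 1 + ρ_b·K_d/n = 1 + 1.73 × 7.6/0.39 = 34.71.
Sorption retards both mechanisms: v_R = v/R = 0.001596 m/day, D_R = D/R = 0.0007980 m²/day.
v_R·t = 0.001596 × 3590 = 5.72964 m; 2√(D_R t) = 3.385 m; argument = (1.01 − 5.72964)/3.385 = -1.394.
C = C₀ × ½·erfc(-1.394) = 20.3 × 0.9757 = 19.8 mg/L.

19.8 mg/L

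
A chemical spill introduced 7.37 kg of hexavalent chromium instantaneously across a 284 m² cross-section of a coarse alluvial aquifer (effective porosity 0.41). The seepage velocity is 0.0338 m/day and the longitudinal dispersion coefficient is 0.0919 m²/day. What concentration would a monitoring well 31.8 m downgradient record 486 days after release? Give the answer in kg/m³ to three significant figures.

0.000712 kg/m³

For an instantaneous plane source, C(x,t) = M/(n_e·A·√(4πDt)) · exp(−(x−vt)²/(4Dt)), with n_e·A the pore (flow) area.
Plume center vt = 0.0338 × 486 = 16.4268 m, so the well at 31.8 m is 15.3732 m downgradient of the peak.
√(4πDt) = 23.69 m, giving peak height M/(n_e·A·√(4πDt)) = 7.37/(0.41 × 284 × 23.69) = 0.002672 kg/m³.
(x−vt)²/(4Dt) = (15.3732)²/(4 × 0.0919 × 486) = 1.323; exp(−1.323) = 0.2663.
C = 0.002672 × 0.2663 = 0.000712 kg/m³.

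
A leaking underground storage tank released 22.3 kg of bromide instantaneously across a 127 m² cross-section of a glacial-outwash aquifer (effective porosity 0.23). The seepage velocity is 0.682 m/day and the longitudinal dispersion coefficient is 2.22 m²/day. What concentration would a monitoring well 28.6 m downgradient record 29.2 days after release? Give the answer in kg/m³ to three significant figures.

0.0200 kg/m³

For an instantaneous plane source, C(x,t) = M/(n_e·A·√(4πDt)) · exp(−(x−vt)²/(4Dt)), with n_e·A the pore (flow) area.
Plume center vt = 0.682 × 29.2 = 19.9144 m, so the well at 28.6 m is 8.6856 m downgradient of the peak.
√(4πDt) = 28.54 m, giving peak height M/(n_e·A·√(4πDt)) = 22.3/(0.23 × 127 × 28.54) = 0.02675 kg/m³.
(x−vt)²/(4Dt) = (8.6856)²/(4 × 2.22 × 29.2) = 0.2909; exp(−0.2909) = 0.7476.
C = 0.02675 × 0.7476 = 0.0200 kg/m³.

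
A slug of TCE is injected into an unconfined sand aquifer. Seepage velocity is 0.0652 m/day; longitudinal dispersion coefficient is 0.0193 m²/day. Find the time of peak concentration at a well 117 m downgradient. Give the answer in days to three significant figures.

1790 days

For the 1D instantaneous-source solution, setting ∂C/∂t = 0 at fixed x gives v²t² + 2Dt − x² = 0, so t = (√(D² + v²x²) − D)/v².
√(D² + v²x²) = √(0.0193² + 0.0652² × 117²) = 7.628; v² = 0.00425104.
t = (7.628 − 0.0193)/0.00425104 = 1790 days (vs. the pure-advection estimate x/v = 1790 d).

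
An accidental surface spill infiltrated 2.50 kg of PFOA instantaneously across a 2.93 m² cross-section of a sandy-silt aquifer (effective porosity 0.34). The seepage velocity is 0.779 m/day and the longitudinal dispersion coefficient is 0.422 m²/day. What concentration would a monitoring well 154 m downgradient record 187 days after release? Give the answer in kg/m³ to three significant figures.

For an instantaneous plane source, C(x,t) = M/(n_e·A·√(4πDt)) · exp(−(x−vt)²/(4Dt)), with n_e·A the pore (flow) area.
Plume center vt = 0.779 × 187 = 145.673 m, so the well at 154 m is 8.327 m downgradient of the peak.
√(4πDt) = 31.49 m, giving peak height M/(n_e·A·√(4πDt)) = 2.50/(0.34 × 2.93 × 31.49) = 0.07969 kg/m³.
(x−vt)²/(4Dt) = (8.327)²/(4 × 0.422 × 187) = 0.2197; exp(−0.2197) = 0.8028.
C = 0.07969 × 0.8028 = 0.0640 kg/m³.

0.0640 kg/m³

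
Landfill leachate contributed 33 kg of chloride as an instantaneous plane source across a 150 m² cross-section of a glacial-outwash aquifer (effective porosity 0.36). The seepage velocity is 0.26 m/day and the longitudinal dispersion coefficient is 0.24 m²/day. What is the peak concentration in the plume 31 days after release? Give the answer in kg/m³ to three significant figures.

The peak of an instantaneous 1D plume sits at x = vt; there the Gaussian factor is 1 and C_max = M/(n_e·A·√(4πDt)), where n_e·A is the pore area the mass is dissolved in.
√(4πDt) = √(4π × 0.24 × 31) = 9.669 m, so C_max = 33/(0.36 × 150 × 9.669) = 0.0632 kg/m³.

0.0632 kg/m³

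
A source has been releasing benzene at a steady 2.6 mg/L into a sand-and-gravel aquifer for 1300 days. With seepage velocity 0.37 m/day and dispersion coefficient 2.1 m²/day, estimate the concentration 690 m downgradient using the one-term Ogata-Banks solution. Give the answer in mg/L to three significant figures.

0.00608 mg/L

For a continuous step input, C/C₀ ≈ ½·erfc((x−vt)/(2√(Dt))).
vt = 0.37 × 1300 = 481 m and 2√(Dt) = 2√(2.1 × 1300) = 104.5 m.
Argument (x−vt)/(2√(Dt)) = (690 − 481)/104.5 = 2.000; ½·erfc(2.000) = 0.002339.
C = 2.6 × 0.002339 = 0.00608 mg/L.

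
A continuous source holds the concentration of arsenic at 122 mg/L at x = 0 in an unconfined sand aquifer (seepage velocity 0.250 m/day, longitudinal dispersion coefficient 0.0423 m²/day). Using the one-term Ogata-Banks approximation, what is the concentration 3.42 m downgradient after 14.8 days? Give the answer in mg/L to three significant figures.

73.1 mg/L

For a continuous step input, C/C₀ ≈ ½·erfc((x−vt)/(2√(Dt))).
vt = 0.250 × 14.8 = 3.7 m and 2√(Dt) = 2√(0.0423 × 14.8) = 1.582 m.
Argument (x−vt)/(2√(Dt)) = (3.42 − 3.7)/1.582 = -0.1770; ½·erfc(-0.1770) = 0.5988.
C = 122 × 0.5988 = 73.1 mg/L.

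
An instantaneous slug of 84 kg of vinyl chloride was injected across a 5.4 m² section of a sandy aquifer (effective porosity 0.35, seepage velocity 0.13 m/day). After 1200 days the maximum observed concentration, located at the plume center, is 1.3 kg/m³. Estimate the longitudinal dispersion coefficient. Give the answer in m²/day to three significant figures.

At the plume center C_max = M/(n_e·A·√(4πDt)), so D = M²/(4πt·(n_e·A·C_max)²).
n_e·A·C_max = 0.35 × 5.4 × 1.3 = 2.457 kg/m.
D = 84²/(4π × 1200 × 2.457²) = 0.0775 m²/day.

0.0775 m²/day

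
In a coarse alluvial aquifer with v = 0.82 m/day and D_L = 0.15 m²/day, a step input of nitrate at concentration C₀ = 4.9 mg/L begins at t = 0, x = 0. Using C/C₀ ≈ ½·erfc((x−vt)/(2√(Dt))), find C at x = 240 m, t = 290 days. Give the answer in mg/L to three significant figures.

For a continuous step input, C/C₀ ≈ ½·erfc((x−vt)/(2√(Dt))).
vt = 0.82 × 290 = 237.8 m and 2√(Dt) = 2√(0.15 × 290) = 13.19 m.
Argument (x−vt)/(2√(Dt)) = (240 − 237.8)/13.19 = 0.1668; ½·erfc(0.1668) = 0.4068.
C = 4.9 × 0.4068 = 1.99 mg/L.

1.99 mg/L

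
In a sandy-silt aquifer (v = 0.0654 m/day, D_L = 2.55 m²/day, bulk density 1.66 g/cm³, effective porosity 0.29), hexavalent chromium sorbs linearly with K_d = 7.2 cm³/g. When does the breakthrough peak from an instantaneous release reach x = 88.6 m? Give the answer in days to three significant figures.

Retardation factor R = 1 + ρ_b·K_d/n = 1 + 1.66 × 7.2/0.29 = 42.21.
Sorption retards both mechanisms: v_R = v/R = 0.001549 m/day, D_R = D/R = 0.06041 m²/day.
Peak time from v_R²t² + 2D_R t − x² = 0: t = (√(D_R² + v_R²x²) − D_R)/v_R².
√(D_R² + v_R²x²) = √(0.06041² + 0.001549² × 88.6²) = 0.1499; v_R² = 2.399e-06.
t = (0.1499 − 0.06041)/2.399e-06 = 37300 days.

37300 days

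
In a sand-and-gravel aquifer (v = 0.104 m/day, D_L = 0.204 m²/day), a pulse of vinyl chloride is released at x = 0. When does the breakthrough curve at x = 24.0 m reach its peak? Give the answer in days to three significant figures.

213 days

For the 1D instantaneous-source solution, setting ∂C/∂t = 0 at fixed x gives v²t² + 2Dt − x² = 0, so t = (√(D² + v²x²) − D)/v².
√(D² + v²x²) = √(0.204² + 0.104² × 24.0²) = 2.504; v² = 0.010816.
t = (2.504 − 0.204)/0.010816 = 213 days (vs. the pure-advection estimate x/v = 231 d).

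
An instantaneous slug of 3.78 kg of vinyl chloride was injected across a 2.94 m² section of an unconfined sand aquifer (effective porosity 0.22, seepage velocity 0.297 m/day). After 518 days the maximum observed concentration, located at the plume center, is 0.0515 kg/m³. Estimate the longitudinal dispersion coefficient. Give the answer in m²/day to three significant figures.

1.98 m²/day

At the plume center C_max = M/(n_e·A·√(4πDt)), so D = M²/(4πt·(n_e·A·C_max)²).
n_e·A·C_max = 0.22 × 2.94 × 0.0515 = 0.03331 kg/m.
D = 3.78²/(4π × 518 × 0.03331²) = 1.98 m²/day.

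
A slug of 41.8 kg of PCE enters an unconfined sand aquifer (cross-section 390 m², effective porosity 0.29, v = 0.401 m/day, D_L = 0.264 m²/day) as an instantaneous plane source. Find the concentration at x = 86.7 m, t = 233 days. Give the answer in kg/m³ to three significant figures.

0.0111 kg/m³

For an instantaneous plane source, C(x,t) = M/(n_e·A·√(4πDt)) · exp(−(x−vt)²/(4Dt)), with n_e·A the pore (flow) area.
Plume center vt = 0.401 × 233 = 93.433 m, so the well at 86.7 m is 6.733 m upgradient of the peak.
√(4πDt) = 27.80 m, giving peak height M/(n_e·A·√(4πDt)) = 41.8/(0.29 × 390 × 27.80) = 0.01329 kg/m³.
(x−vt)²/(4Dt) = (-6.733)²/(4 × 0.264 × 233) = 0.1842; exp(−0.1842) = 0.8318.
C = 0.01329 × 0.8318 = 0.0111 kg/m³.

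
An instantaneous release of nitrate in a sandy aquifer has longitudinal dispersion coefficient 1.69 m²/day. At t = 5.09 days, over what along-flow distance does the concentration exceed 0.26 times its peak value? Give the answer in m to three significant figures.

The plume is Gaussian with σ = √(2Dt) = √(2 × 1.69 × 5.09) = 4.148 m.
C/C_peak = exp(−Δx²/(2σ²)) = 0.26 ⇒ Δx = σ·√(−2 ln 0.26) = 4.148 × 1.641 = 6.807 m.
Width = 2Δx = 13.6 m.

13.6 m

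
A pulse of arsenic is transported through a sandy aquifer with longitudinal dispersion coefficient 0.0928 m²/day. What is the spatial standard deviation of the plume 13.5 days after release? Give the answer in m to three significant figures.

Dispersive spreading gives a Gaussian with σ² = 2Dt; advection only shifts the center.
σ = √(2 × 0.0928 × 13.5) = 1.58 m.

1.58 m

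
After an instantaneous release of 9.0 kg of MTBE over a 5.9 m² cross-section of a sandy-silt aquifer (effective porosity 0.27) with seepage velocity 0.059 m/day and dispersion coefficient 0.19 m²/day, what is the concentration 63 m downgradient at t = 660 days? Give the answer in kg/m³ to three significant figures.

For an instantaneous plane source, C(x,t) = M/(n_e·A·√(4πDt)) · exp(−(x−vt)²/(4Dt)), with n_e·A the pore (flow) area.
Plume center vt = 0.059 × 660 = 38.94 m, so the well at 63 m is 24.06 m downgradient of the peak.
√(4πDt) = 39.70 m, giving peak height M/(n_e·A·√(4πDt)) = 9.0/(0.27 × 5.9 × 39.70) = 0.1423 kg/m³.
(x−vt)²/(4Dt) = (24.06)²/(4 × 0.19 × 660) = 1.154; exp(−1.154) = 0.3154.
C = 0.1423 × 0.3154 = 0.0449 kg/m³.

0.0449 kg/m³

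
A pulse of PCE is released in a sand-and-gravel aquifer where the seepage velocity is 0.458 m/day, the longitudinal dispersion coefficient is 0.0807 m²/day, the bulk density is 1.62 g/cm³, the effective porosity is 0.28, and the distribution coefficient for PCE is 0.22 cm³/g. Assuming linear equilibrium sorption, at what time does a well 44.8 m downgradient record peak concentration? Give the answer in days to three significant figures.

Retardation factor R = 1 + ρ_b·K_d/n = 1 + 1.62 × 0.22/0.28 = 2.273.
Sorption retards both mechanisms: v_R = v/R = 0.2015 m/day, D_R = D/R = 0.03550 m²/day.
Peak time from v_R²t² + 2D_R t − x² = 0: t = (√(D_R² + v_R²x²) − D_R)/v_R².
√(D_R² + v_R²x²) = √(0.03550² + 0.2015² × 44.8²) = 9.027; v_R² = 0.04060.
t = (9.027 − 0.03550)/0.04060 = 221 days.

221 days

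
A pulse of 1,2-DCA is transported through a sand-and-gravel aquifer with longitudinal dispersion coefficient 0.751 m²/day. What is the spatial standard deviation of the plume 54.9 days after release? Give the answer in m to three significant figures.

9.08 m

Dispersive spreading gives a Gaussian with σ² = 2Dt; advection only shifts the center.
σ = √(2 × 0.751 × 54.9) = 9.08 m.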